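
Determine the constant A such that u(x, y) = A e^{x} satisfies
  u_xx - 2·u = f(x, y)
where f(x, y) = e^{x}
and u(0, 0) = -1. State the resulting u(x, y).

Answer: u(x, y) = - e^{x}

Derivation:
Substitute the ansatz u = A e^{x} into the left-hand side.
Derivatives of the ansatz:
  u_xx = A e^{x}
Term by term:
  u_xx = A e^{x}
  -2·u = - 2 A e^{x}
So the left-hand side equals
  - A e^{x}
This must equal f(x, y) = e^{x} identically.
Matching coefficients of the independent functions:
  [e^{x}]:  - A = 1
Solving: A = -1.
Check against the point condition:
  u(0, 0) = -1  ⟹  A = -1  ✓
Hence u(x, y) = - e^{x}.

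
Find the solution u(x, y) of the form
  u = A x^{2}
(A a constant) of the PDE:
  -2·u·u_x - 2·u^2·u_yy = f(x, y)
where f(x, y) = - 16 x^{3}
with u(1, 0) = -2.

Substitute the ansatz u = A x^{2} into the left-hand side.
Derivatives of the ansatz:
  u_x = 2 A x
  u_yy = 0
Term by term:
  -2·u·u_x = - 4 A^{2} x^{3}
  -2·u^2·u_yy = 0
So the left-hand side equals
  - 4 A^{2} x^{3}
This must equal f(x, y) = - 16 x^{3} identically.
Matching coefficients of the independent functions:
  [x^{3}]:  - 4 A^{2} = -16
These equations allow (A) = (-2) or (2).
Impose the point condition(s):
  u(1, 0) = -2  ⟹  A = -2
Only A = -2 satisfies everything.
Hence u(x, y) = - 2 x^{2}.

Answer: u(x, y) = - 2 x^{2}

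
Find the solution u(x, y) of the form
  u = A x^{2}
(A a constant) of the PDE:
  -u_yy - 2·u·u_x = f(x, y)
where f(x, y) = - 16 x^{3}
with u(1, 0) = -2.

Answer: u(x, y) = - 2 x^{2}

Derivation:
Substitute the ansatz u = A x^{2} into the left-hand side.
Derivatives of the ansatz:
  u_yy = 0
  u_x = 2 A x
Term by term:
  -u_yy = 0
  -2·u·u_x = - 4 A^{2} x^{3}
So the left-hand side equals
  - 4 A^{2} x^{3}
This must equal f(x, y) = - 16 x^{3} identically.
Matching coefficients of the independent functions:
  [x^{3}]:  - 4 A^{2} = -16
These equations allow (A) = (-2) or (2).
Impose the point condition(s):
  u(1, 0) = -2  ⟹  A = -2
Only A = -2 satisfies everything.
Hence u(x, y) = - 2 x^{2}.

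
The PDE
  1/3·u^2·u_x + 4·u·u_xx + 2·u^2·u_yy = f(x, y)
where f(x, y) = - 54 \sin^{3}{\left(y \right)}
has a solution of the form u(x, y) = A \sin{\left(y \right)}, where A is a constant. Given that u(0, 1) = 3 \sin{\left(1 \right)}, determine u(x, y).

Substitute the ansatz u = A \sin{\left(y \right)} into the left-hand side.
Derivatives of the ansatz:
  u_x = 0
  u_xx = 0
  u_yy = - A \sin{\left(y \right)}
Term by term:
  1/3·u^2·u_x = 0
  4·u·u_xx = 0
  2·u^2·u_yy = - 2 A^{3} \sin^{3}{\left(y \right)}
So the left-hand side equals
  - 2 A^{3} \sin^{3}{\left(y \right)}
This must equal f(x, y) = - 54 \sin^{3}{\left(y \right)} identically.
Matching coefficients of the independent functions:
  [\sin^{3}{\left(y \right)}]:  - 2 A^{3} = -54
Solving: A = 3.
Check against the point condition:
  u(0, 1) = 3 \sin{\left(1 \right)}  ⟹  A \sin{\left(1 \right)} = 3 \sin{\left(1 \right)}  ✓
Hence u(x, y) = 3 \sin{\left(y \right)}.

Answer: u(x, y) = 3 \sin{\left(y \right)}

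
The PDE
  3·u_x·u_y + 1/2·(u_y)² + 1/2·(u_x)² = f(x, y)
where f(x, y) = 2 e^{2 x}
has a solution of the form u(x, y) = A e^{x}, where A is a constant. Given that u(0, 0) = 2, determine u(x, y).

Substitute the ansatz u = A e^{x} into the left-hand side.
Derivatives of the ansatz:
  u_x = A e^{x}
  u_y = 0
Term by term:
  3·u_x·u_y = 0
  1/2·(u_y)² = 0
  1/2·(u_x)² = \frac{A^{2} e^{2 x}}{2}
So the left-hand side equals
  \frac{A^{2} e^{2 x}}{2}
This must equal f(x, y) = 2 e^{2 x} identically.
Matching coefficients of the independent functions:
  [e^{2 x}]:  \frac{A^{2}}{2} = 2
These equations allow (A) = (-2) or (2).
Impose the point condition(s):
  u(0, 0) = 2  ⟹  A = 2
Only A = 2 satisfies everything.
Hence u(x, y) = 2 e^{x}.

Answer: u(x, y) = 2 e^{x}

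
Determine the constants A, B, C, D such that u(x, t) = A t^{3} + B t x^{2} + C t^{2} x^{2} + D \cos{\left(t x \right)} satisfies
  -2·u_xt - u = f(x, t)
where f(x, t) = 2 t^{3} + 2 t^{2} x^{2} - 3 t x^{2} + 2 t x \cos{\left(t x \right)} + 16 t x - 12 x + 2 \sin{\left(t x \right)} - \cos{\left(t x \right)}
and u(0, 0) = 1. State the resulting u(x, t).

Substitute the ansatz u = A t^{3} + B t x^{2} + C t^{2} x^{2} + D \cos{\left(t x \right)} into the left-hand side.
Derivatives of the ansatz:
  u_xt = 2 B x + 4 C t x - D t x \cos{\left(t x \right)} - D \sin{\left(t x \right)}
Term by term:
  -2·u_xt = - 4 B x - 8 C t x + 2 D t x \cos{\left(t x \right)} + 2 D \sin{\left(t x \right)}
  -u = - A t^{3} - B t x^{2} - C t^{2} x^{2} - D \cos{\left(t x \right)}
So the left-hand side equals
  - A t^{3} - B t x^{2} - 4 B x - C t^{2} x^{2} - 8 C t x + 2 D t x \cos{\left(t x \right)} + 2 D \sin{\left(t x \right)} - D \cos{\left(t x \right)}
This must equal f(x, t) = 2 t^{3} + 2 t^{2} x^{2} - 3 t x^{2} + 2 t x \cos{\left(t x \right)} + 16 t x - 12 x + 2 \sin{\left(t x \right)} - \cos{\left(t x \right)} identically.
Matching coefficients of the independent functions:
  [t^{3}]:  - A = 2
  [x]:  - 4 B = -12
  [t x]:  - 8 C = 16
  [t x^{2}]:  - B = -3
  [t^{2} x^{2}]:  - C = 2
  [t x \cos{\left(t x \right)}, \sin{\left(t x \right)}]:  2 D = 2
  [\cos{\left(t x \right)}]:  - D = -1
Solving: A = -2, B = 3, C = -2, D = 1.
Check against the point condition:
  u(0, 0) = 1  ⟹  D = 1  ✓
Hence u(x, t) = - 2 t^{3} - 2 t^{2} x^{2} + 3 t x^{2} + \cos{\left(t x \right)}.

Answer: u(x, t) = - 2 t^{3} - 2 t^{2} x^{2} + 3 t x^{2} + \cos{\left(t x \right)}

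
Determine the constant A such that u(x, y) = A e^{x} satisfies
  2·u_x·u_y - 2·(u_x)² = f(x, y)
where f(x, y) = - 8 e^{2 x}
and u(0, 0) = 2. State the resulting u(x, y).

Answer: u(x, y) = 2 e^{x}

Derivation:
Substitute the ansatz u = A e^{x} into the left-hand side.
Derivatives of the ansatz:
  u_x = A e^{x}
  u_y = 0
Term by term:
  2·u_x·u_y = 0
  -2·(u_x)² = - 2 A^{2} e^{2 x}
So the left-hand side equals
  - 2 A^{2} e^{2 x}
This must equal f(x, y) = - 8 e^{2 x} identically.
Matching coefficients of the independent functions:
  [e^{2 x}]:  - 2 A^{2} = -8
These equations allow (A) = (-2) or (2).
Impose the point condition(s):
  u(0, 0) = 2  ⟹  A = 2
Only A = 2 satisfies everything.
Hence u(x, y) = 2 e^{x}.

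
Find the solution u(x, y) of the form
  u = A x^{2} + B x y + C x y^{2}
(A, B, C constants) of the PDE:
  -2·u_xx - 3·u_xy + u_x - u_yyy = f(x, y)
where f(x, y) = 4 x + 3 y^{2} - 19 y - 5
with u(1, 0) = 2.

Substitute the ansatz u = A x^{2} + B x y + C x y^{2} into the left-hand side.
Derivatives of the ansatz:
  u_xx = 2 A
  u_xy = B + 2 C y
  u_x = 2 A x + B y + C y^{2}
  u_yyy = 0
Term by term:
  -2·u_xx = - 4 A
  -3·u_xy = - 3 B - 6 C y
  u_x = 2 A x + B y + C y^{2}
  -u_yyy = 0
So the left-hand side equals
  2 A x - 4 A + B y - 3 B + C y^{2} - 6 C y
This must equal f(x, y) = 4 x + 3 y^{2} - 19 y - 5 identically.
Matching coefficients of the independent functions:
  [constant term]:  - 4 A - 3 B = -5
  [x]:  2 A = 4
  [y]:  B - 6 C = -19
  [y^{2}]:  C = 3
Solving: A = 2, B = -1, C = 3.
Check against the point condition:
  u(1, 0) = 2  ⟹  A = 2  ✓
Hence u(x, y) = 2 x^{2} + 3 x y^{2} - x y.

Answer: u(x, y) = 2 x^{2} + 3 x y^{2} - x y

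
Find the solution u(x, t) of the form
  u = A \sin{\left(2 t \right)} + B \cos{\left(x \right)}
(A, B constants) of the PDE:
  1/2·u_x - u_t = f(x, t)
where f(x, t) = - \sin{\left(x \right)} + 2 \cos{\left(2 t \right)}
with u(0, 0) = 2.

Substitute the ansatz u = A \sin{\left(2 t \right)} + B \cos{\left(x \right)} into the left-hand side.
Derivatives of the ansatz:
  u_x = - B \sin{\left(x \right)}
  u_t = 2 A \cos{\left(2 t \right)}
Term by term:
  1/2·u_x = - \frac{B \sin{\left(x \right)}}{2}
  -u_t = - 2 A \cos{\left(2 t \right)}
So the left-hand side equals
  - 2 A \cos{\left(2 t \right)} - \frac{B \sin{\left(x \right)}}{2}
This must equal f(x, t) = - \sin{\left(x \right)} + 2 \cos{\left(2 t \right)} identically.
Matching coefficients of the independent functions:
  [\sin{\left(x \right)}]:  - \frac{B}{2} = -1
  [\cos{\left(2 t \right)}]:  - 2 A = 2
Solving: A = -1, B = 2.
Check against the point condition:
  u(0, 0) = 2  ⟹  B = 2  ✓
Hence u(x, t) = - \sin{\left(2 t \right)} + 2 \cos{\left(x \right)}.

Answer: u(x, t) = - \sin{\left(2 t \right)} + 2 \cos{\left(x \right)}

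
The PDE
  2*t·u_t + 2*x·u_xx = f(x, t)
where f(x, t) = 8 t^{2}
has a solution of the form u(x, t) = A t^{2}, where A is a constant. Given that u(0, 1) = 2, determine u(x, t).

Substitute the ansatz u = A t^{2} into the left-hand side.
Derivatives of the ansatz:
  u_t = 2 A t
  u_xx = 0
Term by term:
  2*t·u_t = 4 A t^{2}
  2*x·u_xx = 0
So the left-hand side equals
  4 A t^{2}
This must equal f(x, t) = 8 t^{2} identically.
Matching coefficients of the independent functions:
  [t^{2}]:  4 A = 8
Solving: A = 2.
Check against the point condition:
  u(0, 1) = 2  ⟹  A = 2  ✓
Hence u(x, t) = 2 t^{2}.

Answer: u(x, t) = 2 t^{2}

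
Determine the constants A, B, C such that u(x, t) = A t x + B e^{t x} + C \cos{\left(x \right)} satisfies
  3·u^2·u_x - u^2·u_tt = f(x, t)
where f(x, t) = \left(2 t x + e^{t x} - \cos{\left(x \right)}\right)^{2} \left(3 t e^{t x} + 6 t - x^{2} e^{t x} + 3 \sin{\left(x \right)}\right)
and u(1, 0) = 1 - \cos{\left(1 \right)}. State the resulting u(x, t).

Substitute the ansatz u = A t x + B e^{t x} + C \cos{\left(x \right)} into the left-hand side.
Derivatives of the ansatz:
  u_x = A t + B t e^{t x} - C \sin{\left(x \right)}
  u_tt = B x^{2} e^{t x}
Term by term:
  3·u^2·u_x = 3 A^{3} t^{3} x^{2} + 3 A^{2} B t^{3} x^{2} e^{t x} + 6 A^{2} B t^{2} x e^{t x} - 3 A^{2} C t^{2} x^{2} \sin{\left(x \right)} + 6 A^{2} C t^{2} x \cos{\left(x \right)} + 6 A B^{2} t^{2} x e^{2 t x} + 3 A B^{2} t e^{2 t x} + 6 A B C t^{2} x e^{t x} \cos{\left(x \right)} - 6 A B C t x e^{t x} \sin{\left(x \right)} + 6 A B C t e^{t x} \cos{\left(x \right)} - 6 A C^{2} t x \sin{\left(x \right)} \cos{\left(x \right)} + 3 A C^{2} t \cos^{2}{\left(x \right)} + 3 B^{3} t e^{3 t x} + 6 B^{2} C t e^{2 t x} \cos{\left(x \right)} - 3 B^{2} C e^{2 t x} \sin{\left(x \right)} + 3 B C^{2} t e^{t x} \cos^{2}{\left(x \right)} - 6 B C^{2} e^{t x} \sin{\left(x \right)} \cos{\left(x \right)} - 3 C^{3} \sin{\left(x \right)} \cos^{2}{\left(x \right)}
  -u^2·u_tt = - A^{2} B t^{2} x^{4} e^{t x} - 2 A B^{2} t x^{3} e^{2 t x} - 2 A B C t x^{3} e^{t x} \cos{\left(x \right)} - B^{3} x^{2} e^{3 t x} - 2 B^{2} C x^{2} e^{2 t x} \cos{\left(x \right)} - B C^{2} x^{2} e^{t x} \cos^{2}{\left(x \right)}
So the left-hand side equals
  3 A^{3} t^{3} x^{2} + 3 A^{2} B t^{3} x^{2} e^{t x} - A^{2} B t^{2} x^{4} e^{t x} + 6 A^{2} B t^{2} x e^{t x} - 3 A^{2} C t^{2} x^{2} \sin{\left(x \right)} + 6 A^{2} C t^{2} x \cos{\left(x \right)} + 6 A B^{2} t^{2} x e^{2 t x} - 2 A B^{2} t x^{3} e^{2 t x} + 3 A B^{2} t e^{2 t x} + 6 A B C t^{2} x e^{t x} \cos{\left(x \right)} - 2 A B C t x^{3} e^{t x} \cos{\left(x \right)} - 6 A B C t x e^{t x} \sin{\left(x \right)} + 6 A B C t e^{t x} \cos{\left(x \right)} - 6 A C^{2} t x \sin{\left(x \right)} \cos{\left(x \right)} + 3 A C^{2} t \cos^{2}{\left(x \right)} + 3 B^{3} t e^{3 t x} - B^{3} x^{2} e^{3 t x} + 6 B^{2} C t e^{2 t x} \cos{\left(x \right)} - 2 B^{2} C x^{2} e^{2 t x} \cos{\left(x \right)} - 3 B^{2} C e^{2 t x} \sin{\left(x \right)} + 3 B C^{2} t e^{t x} \cos^{2}{\left(x \right)} - B C^{2} x^{2} e^{t x} \cos^{2}{\left(x \right)} - 6 B C^{2} e^{t x} \sin{\left(x \right)} \cos{\left(x \right)} - 3 C^{3} \sin{\left(x \right)} \cos^{2}{\left(x \right)}
This must equal f(x, t) identically; expanded, f = 12 t^{3} x^{2} e^{t x} + 24 t^{3} x^{2} - 4 t^{2} x^{4} e^{t x} + 12 t^{2} x^{2} \sin{\left(x \right)} + 12 t^{2} x e^{2 t x} - 12 t^{2} x e^{t x} \cos{\left(x \right)} + 24 t^{2} x e^{t x} - 24 t^{2} x \cos{\left(x \right)} - 4 t x^{3} e^{2 t x} + 4 t x^{3} e^{t x} \cos{\left(x \right)} + 12 t x e^{t x} \sin{\left(x \right)} - 12 t x \sin{\left(x \right)} \cos{\left(x \right)} + 3 t e^{3 t x} - 6 t e^{2 t x} \cos{\left(x \right)} + 6 t e^{2 t x} + 3 t e^{t x} \cos^{2}{\left(x \right)} - 12 t e^{t x} \cos{\left(x \right)} + 6 t \cos^{2}{\left(x \right)} - x^{2} e^{3 t x} + 2 x^{2} e^{2 t x} \cos{\left(x \right)} - x^{2} e^{t x} \cos^{2}{\left(x \right)} + 3 e^{2 t x} \sin{\left(x \right)} - 6 e^{t x} \sin{\left(x \right)} \cos{\left(x \right)} + 3 \sin{\left(x \right)} \cos^{2}{\left(x \right)}.
Matching coefficients of the independent functions:
(each divided by its leading coefficient; functions giving the same equation are listed together)
  [t e^{2 t x}, t x^{3} e^{2 t x}, t^{2} x e^{2 t x}]:  A B^{2} - 2 = 0
  [t e^{3 t x}, x^{2} e^{3 t x}]:  B^{3} - 1 = 0
  [t \cos^{2}{\left(x \right)}, t x \sin{\left(x \right)} \cos{\left(x \right)}]:  A C^{2} - 2 = 0
  [t^{3} x^{2}]:  A^{3} - 8 = 0
  [e^{2 t x} \sin{\left(x \right)}, t e^{2 t x} \cos{\left(x \right)}, x^{2} e^{2 t x} \cos{\left(x \right)}]:  B^{2} C + 1 = 0
  [\sin{\left(x \right)} \cos^{2}{\left(x \right)}]:  C^{3} + 1 = 0
  [t e^{t x} \cos{\left(x \right)}, t x e^{t x} \sin{\left(x \right)}, t x^{3} e^{t x} \cos{\left(x \right)}, …]:  A B C + 2 = 0
  [t e^{t x} \cos^{2}{\left(x \right)}, x^{2} e^{t x} \cos^{2}{\left(x \right)}, e^{t x} \sin{\left(x \right)} \cos{\left(x \right)}]:  B C^{2} - 1 = 0
  [t^{2} x e^{t x}, t^{2} x^{4} e^{t x}, t^{3} x^{2} e^{t x}]:  A^{2} B - 4 = 0
  [t^{2} x \cos{\left(x \right)}, t^{2} x^{2} \sin{\left(x \right)}]:  A^{2} C + 4 = 0
Solving: A = 2, B = 1, C = -1.
Check against the point condition:
  u(1, 0) = 1 - \cos{\left(1 \right)}  ⟹  B + C \cos{\left(1 \right)} = 1 - \cos{\left(1 \right)}  ✓
Hence u(x, t) = 2 t x + e^{t x} - \cos{\left(x \right)}.

Answer: u(x, t) = 2 t x + e^{t x} - \cos{\left(x \right)}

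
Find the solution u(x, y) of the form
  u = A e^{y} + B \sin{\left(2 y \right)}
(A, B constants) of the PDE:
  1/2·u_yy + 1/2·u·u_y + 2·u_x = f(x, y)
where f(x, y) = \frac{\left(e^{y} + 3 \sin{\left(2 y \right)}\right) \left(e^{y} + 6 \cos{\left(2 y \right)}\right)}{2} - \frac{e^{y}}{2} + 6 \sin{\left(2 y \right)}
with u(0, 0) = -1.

Substitute the ansatz u = A e^{y} + B \sin{\left(2 y \right)} into the left-hand side.
Derivatives of the ansatz:
  u_yy = A e^{y} - 4 B \sin{\left(2 y \right)}
  u_y = A e^{y} + 2 B \cos{\left(2 y \right)}
  u_x = 0
Term by term:
  1/2·u_yy = \frac{A e^{y}}{2} - 2 B \sin{\left(2 y \right)}
  1/2·u·u_y = \frac{A^{2} e^{2 y}}{2} + \frac{A B e^{y} \sin{\left(2 y \right)}}{2} + A B e^{y} \cos{\left(2 y \right)} + B^{2} \sin{\left(2 y \right)} \cos{\left(2 y \right)}
  2·u_x = 0
So the left-hand side equals
  \frac{A^{2} e^{2 y}}{2} + \frac{A B e^{y} \sin{\left(2 y \right)}}{2} + A B e^{y} \cos{\left(2 y \right)} + \frac{A e^{y}}{2} + B^{2} \sin{\left(2 y \right)} \cos{\left(2 y \right)} - 2 B \sin{\left(2 y \right)}
This must equal f(x, y) identically; expanded, f = \frac{e^{2 y}}{2} + \frac{3 e^{y} \sin{\left(2 y \right)}}{2} + 3 e^{y} \cos{\left(2 y \right)} - \frac{e^{y}}{2} + 9 \sin{\left(2 y \right)} \cos{\left(2 y \right)} + 6 \sin{\left(2 y \right)}.
Matching coefficients of the independent functions:
  [e^{y} \sin{\left(2 y \right)}]:  \frac{A B}{2} = \frac{3}{2}
  [e^{y} \cos{\left(2 y \right)}]:  A B = 3
  [\sin{\left(2 y \right)} \cos{\left(2 y \right)}]:  B^{2} = 9
  [e^{y}]:  \frac{A}{2} = - \frac{1}{2}
  [e^{2 y}]:  \frac{A^{2}}{2} = \frac{1}{2}
  [\sin{\left(2 y \right)}]:  - 2 B = 6
Solving: A = -1, B = -3.
Check against the point condition:
  u(0, 0) = -1  ⟹  A = -1  ✓
Hence u(x, y) = - e^{y} - 3 \sin{\left(2 y \right)}.

Answer: u(x, y) = - e^{y} - 3 \sin{\left(2 y \right)}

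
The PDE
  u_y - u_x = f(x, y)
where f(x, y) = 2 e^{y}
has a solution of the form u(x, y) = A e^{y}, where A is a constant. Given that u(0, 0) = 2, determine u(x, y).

Substitute the ansatz u = A e^{y} into the left-hand side.
Derivatives of the ansatz:
  u_y = A e^{y}
  u_x = 0
Term by term:
  u_y = A e^{y}
  -u_x = 0
So the left-hand side equals
  A e^{y}
This must equal f(x, y) = 2 e^{y} identically.
Matching coefficients of the independent functions:
  [e^{y}]:  A = 2
Solving: A = 2.
Check against the point condition:
  u(0, 0) = 2  ⟹  A = 2  ✓
Hence u(x, y) = 2 e^{y}.

Answer: u(x, y) = 2 e^{y}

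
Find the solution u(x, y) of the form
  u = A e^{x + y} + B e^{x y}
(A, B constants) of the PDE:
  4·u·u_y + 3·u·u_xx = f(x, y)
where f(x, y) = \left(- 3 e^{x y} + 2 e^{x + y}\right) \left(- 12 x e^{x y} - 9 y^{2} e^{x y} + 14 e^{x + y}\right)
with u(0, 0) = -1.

Substitute the ansatz u = A e^{x + y} + B e^{x y} into the left-hand side.
Derivatives of the ansatz:
  u_y = A e^{x} e^{y} + B x e^{x y}
  u_xx = A e^{x} e^{y} + B y^{2} e^{x y}
Term by term:
  4·u·u_y = 4 A^{2} e^{2 x} e^{2 y} + 4 A B x e^{x} e^{y} e^{x y} + 4 A B e^{x} e^{y} e^{x y} + 4 B^{2} x e^{2 x y}
  3·u·u_xx = 3 A^{2} e^{2 x} e^{2 y} + 3 A B y^{2} e^{x} e^{y} e^{x y} + 3 A B e^{x} e^{y} e^{x y} + 3 B^{2} y^{2} e^{2 x y}
So the left-hand side equals
  7 A^{2} e^{2 x} e^{2 y} + 4 A B x e^{x} e^{y} e^{x y} + 3 A B y^{2} e^{x} e^{y} e^{x y} + 7 A B e^{x} e^{y} e^{x y} + 4 B^{2} x e^{2 x y} + 3 B^{2} y^{2} e^{2 x y}
This must equal f(x, y) identically; expanded, f = - 24 x e^{x} e^{y} e^{x y} + 36 x e^{2 x y} - 18 y^{2} e^{x} e^{y} e^{x y} + 27 y^{2} e^{2 x y} + 28 e^{2 x} e^{2 y} - 42 e^{x} e^{y} e^{x y}.
Matching coefficients of the independent functions:
  [x e^{2 x y}]:  4 B^{2} = 36
  [y^{2} e^{2 x y}]:  3 B^{2} = 27
  [e^{2 x} e^{2 y}]:  7 A^{2} = 28
  [e^{x} e^{y} e^{x y}]:  7 A B = -42
  [x e^{x} e^{y} e^{x y}]:  4 A B = -24
  [y^{2} e^{x} e^{y} e^{x y}]:  3 A B = -18
These equations allow (A, B) = (-2, 3) or (2, -3).
Impose the point condition(s):
  u(0, 0) = -1  ⟹  A + B = -1
Only A = 2, B = -3 satisfies everything.
Hence u(x, y) = - 3 e^{x y} + 2 e^{x + y}.

Answer: u(x, y) = - 3 e^{x y} + 2 e^{x + y}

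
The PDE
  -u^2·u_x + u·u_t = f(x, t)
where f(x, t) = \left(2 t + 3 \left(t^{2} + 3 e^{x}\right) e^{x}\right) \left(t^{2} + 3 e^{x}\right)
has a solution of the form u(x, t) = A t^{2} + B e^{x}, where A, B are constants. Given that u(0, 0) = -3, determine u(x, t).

Substitute the ansatz u = A t^{2} + B e^{x} into the left-hand side.
Derivatives of the ansatz:
  u_x = B e^{x}
  u_t = 2 A t
Term by term:
  -u^2·u_x = - A^{2} B t^{4} e^{x} - 2 A B^{2} t^{2} e^{2 x} - B^{3} e^{3 x}
  u·u_t = 2 A^{2} t^{3} + 2 A B t e^{x}
So the left-hand side equals
  - A^{2} B t^{4} e^{x} + 2 A^{2} t^{3} - 2 A B^{2} t^{2} e^{2 x} + 2 A B t e^{x} - B^{3} e^{3 x}
This must equal f(x, t) identically; expanded, f = 3 t^{4} e^{x} + 2 t^{3} + 18 t^{2} e^{2 x} + 6 t e^{x} + 27 e^{3 x}.
Matching coefficients of the independent functions:
  [t^{3}]:  2 A^{2} = 2
  [t e^{x}]:  2 A B = 6
  [t^{2} e^{2 x}]:  - 2 A B^{2} = 18
  [t^{4} e^{x}]:  - A^{2} B = 3
  [e^{3 x}]:  - B^{3} = 27
Solving: A = -1, B = -3.
Check against the point condition:
  u(0, 0) = -3  ⟹  B = -3  ✓
Hence u(x, t) = - t^{2} - 3 e^{x}.

Answer: u(x, t) = - t^{2} - 3 e^{x}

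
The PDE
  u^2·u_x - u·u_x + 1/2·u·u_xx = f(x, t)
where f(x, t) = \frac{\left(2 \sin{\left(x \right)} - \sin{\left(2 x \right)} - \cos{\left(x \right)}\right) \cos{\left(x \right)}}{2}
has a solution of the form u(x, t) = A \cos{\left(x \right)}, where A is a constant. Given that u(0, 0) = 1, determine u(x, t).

Substitute the ansatz u = A \cos{\left(x \right)} into the left-hand side.
Derivatives of the ansatz:
  u_x = - A \sin{\left(x \right)}
  u_xx = - A \cos{\left(x \right)}
Term by term:
  u^2·u_x = - A^{3} \sin{\left(x \right)} \cos^{2}{\left(x \right)}
  -u·u_x = A^{2} \sin{\left(x \right)} \cos{\left(x \right)}
  1/2·u·u_xx = - \frac{A^{2} \cos^{2}{\left(x \right)}}{2}
So the left-hand side equals
  - A^{3} \sin{\left(x \right)} \cos^{2}{\left(x \right)} + A^{2} \sin{\left(x \right)} \cos{\left(x \right)} - \frac{A^{2} \cos^{2}{\left(x \right)}}{2}
This must equal f(x, t) identically; expanded, f = - \sin{\left(x \right)} \cos^{2}{\left(x \right)} + \sin{\left(x \right)} \cos{\left(x \right)} - \frac{\cos^{2}{\left(x \right)}}{2}.
Matching coefficients of the independent functions:
  [\sin{\left(x \right)} \cos{\left(x \right)}]:  A^{2} = 1
  [\sin{\left(x \right)} \cos^{2}{\left(x \right)}]:  - A^{3} = -1
  [\cos^{2}{\left(x \right)}]:  - \frac{A^{2}}{2} = - \frac{1}{2}
Solving: A = 1.
Check against the point condition:
  u(0, 0) = 1  ⟹  A = 1  ✓
Hence u(x, t) = \cos{\left(x \right)}.

Answer: u(x, t) = \cos{\left(x \right)}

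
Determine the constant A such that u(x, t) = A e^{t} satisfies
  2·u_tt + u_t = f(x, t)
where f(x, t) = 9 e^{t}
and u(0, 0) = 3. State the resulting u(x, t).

Substitute the ansatz u = A e^{t} into the left-hand side.
Derivatives of the ansatz:
  u_tt = A e^{t}
  u_t = A e^{t}
Term by term:
  2·u_tt = 2 A e^{t}
  u_t = A e^{t}
So the left-hand side equals
  3 A e^{t}
This must equal f(x, t) = 9 e^{t} identically.
Matching coefficients of the independent functions:
  [e^{t}]:  3 A = 9
Solving: A = 3.
Check against the point condition:
  u(0, 0) = 3  ⟹  A = 3  ✓
Hence u(x, t) = 3 e^{t}.

Answer: u(x, t) = 3 e^{t}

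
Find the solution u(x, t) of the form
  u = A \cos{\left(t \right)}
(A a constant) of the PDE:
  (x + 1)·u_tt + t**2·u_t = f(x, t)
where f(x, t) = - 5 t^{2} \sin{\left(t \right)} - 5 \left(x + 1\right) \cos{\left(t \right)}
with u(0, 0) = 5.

Substitute the ansatz u = A \cos{\left(t \right)} into the left-hand side.
Derivatives of the ansatz:
  u_tt = - A \cos{\left(t \right)}
  u_t = - A \sin{\left(t \right)}
Term by term:
  (x + 1)·u_tt = - A x \cos{\left(t \right)} - A \cos{\left(t \right)}
  t**2·u_t = - A t^{2} \sin{\left(t \right)}
So the left-hand side equals
  - A t^{2} \sin{\left(t \right)} - A x \cos{\left(t \right)} - A \cos{\left(t \right)}
This must equal f(x, t) identically; expanded, f = - 5 t^{2} \sin{\left(t \right)} - 5 x \cos{\left(t \right)} - 5 \cos{\left(t \right)}.
Matching coefficients of the independent functions:
  [t^{2} \sin{\left(t \right)}, x \cos{\left(t \right)}, \cos{\left(t \right)}]:  - A = -5
Solving: A = 5.
Check against the point condition:
  u(0, 0) = 5  ⟹  A = 5  ✓
Hence u(x, t) = 5 \cos{\left(t \right)}.

Answer: u(x, t) = 5 \cos{\left(t \right)}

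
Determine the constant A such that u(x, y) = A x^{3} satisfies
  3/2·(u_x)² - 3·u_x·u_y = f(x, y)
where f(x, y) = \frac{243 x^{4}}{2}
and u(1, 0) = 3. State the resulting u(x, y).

Substitute the ansatz u = A x^{3} into the left-hand side.
Derivatives of the ansatz:
  u_x = 3 A x^{2}
  u_y = 0
Term by term:
  3/2·(u_x)² = \frac{27 A^{2} x^{4}}{2}
  -3·u_x·u_y = 0
So the left-hand side equals
  \frac{27 A^{2} x^{4}}{2}
This must equal f(x, y) = \frac{243 x^{4}}{2} identically.
Matching coefficients of the independent functions:
  [x^{4}]:  \frac{27 A^{2}}{2} = \frac{243}{2}
These equations allow (A) = (-3) or (3).
Impose the point condition(s):
  u(1, 0) = 3  ⟹  A = 3
Only A = 3 satisfies everything.
Hence u(x, y) = 3 x^{3}.

Answer: u(x, y) = 3 x^{3}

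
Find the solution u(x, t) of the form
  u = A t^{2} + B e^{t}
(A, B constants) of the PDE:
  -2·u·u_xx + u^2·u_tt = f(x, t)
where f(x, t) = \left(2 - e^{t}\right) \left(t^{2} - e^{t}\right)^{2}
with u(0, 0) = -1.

Substitute the ansatz u = A t^{2} + B e^{t} into the left-hand side.
Derivatives of the ansatz:
  u_xx = 0
  u_tt = 2 A + B e^{t}
Term by term:
  -2·u·u_xx = 0
  u^2·u_tt = 2 A^{3} t^{4} + A^{2} B t^{4} e^{t} + 4 A^{2} B t^{2} e^{t} + 2 A B^{2} t^{2} e^{2 t} + 2 A B^{2} e^{2 t} + B^{3} e^{3 t}
So the left-hand side equals
  2 A^{3} t^{4} + A^{2} B t^{4} e^{t} + 4 A^{2} B t^{2} e^{t} + 2 A B^{2} t^{2} e^{2 t} + 2 A B^{2} e^{2 t} + B^{3} e^{3 t}
This must equal f(x, t) identically; expanded, f = - t^{4} e^{t} + 2 t^{4} + 2 t^{2} e^{2 t} - 4 t^{2} e^{t} - e^{3 t} + 2 e^{2 t}.
Matching coefficients of the independent functions:
  [t^{4}]:  2 A^{3} = 2
  [t^{2} e^{t}]:  4 A^{2} B = -4
  [t^{2} e^{2 t}, e^{2 t}]:  2 A B^{2} = 2
  [t^{4} e^{t}]:  A^{2} B = -1
  [e^{3 t}]:  B^{3} = -1
Solving: A = 1, B = -1.
Check against the point condition:
  u(0, 0) = -1  ⟹  B = -1  ✓
Hence u(x, t) = t^{2} - e^{t}.

Answer: u(x, t) = t^{2} - e^{t}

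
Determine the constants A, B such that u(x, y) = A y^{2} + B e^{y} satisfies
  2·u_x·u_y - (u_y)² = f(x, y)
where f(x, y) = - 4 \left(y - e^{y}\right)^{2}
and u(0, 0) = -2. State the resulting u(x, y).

Answer: u(x, y) = y^{2} - 2 e^{y}

Derivation:
Substitute the ansatz u = A y^{2} + B e^{y} into the left-hand side.
Derivatives of the ansatz:
  u_x = 0
  u_y = 2 A y + B e^{y}
Term by term:
  2·u_x·u_y = 0
  -(u_y)² = - 4 A^{2} y^{2} - 4 A B y e^{y} - B^{2} e^{2 y}
So the left-hand side equals
  - 4 A^{2} y^{2} - 4 A B y e^{y} - B^{2} e^{2 y}
This must equal f(x, y) identically; expanded, f = - 4 y^{2} + 8 y e^{y} - 4 e^{2 y}.
Matching coefficients of the independent functions:
  [y^{2}]:  - 4 A^{2} = -4
  [y e^{y}]:  - 4 A B = 8
  [e^{2 y}]:  - B^{2} = -4
These equations allow (A, B) = (-1, 2) or (1, -2).
Impose the point condition(s):
  u(0, 0) = -2  ⟹  B = -2
Only A = 1, B = -2 satisfies everything.
Hence u(x, y) = y^{2} - 2 e^{y}.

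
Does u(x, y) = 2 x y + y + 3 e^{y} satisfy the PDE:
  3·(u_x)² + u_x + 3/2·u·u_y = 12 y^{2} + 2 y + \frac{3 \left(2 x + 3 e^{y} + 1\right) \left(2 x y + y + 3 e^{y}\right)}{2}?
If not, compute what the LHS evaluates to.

Answer: Yes

Derivation:
Evaluate each term of the left-hand side for u = 2 x y + y + 3 e^{y}.
Derivatives:
  u_x = 2 y
  u_y = 2 x + 3 e^{y} + 1
Terms:
  3·(u_x)² = 12 y^{2}
  u_x = 2 y
  3/2·u·u_y = \frac{3 \left(2 x + 3 e^{y} + 1\right) \left(2 x y + y + 3 e^{y}\right)}{2}
Sum: LHS = 12 y^{2} + 2 y + \frac{3 \left(2 x + 3 e^{y} + 1\right) \left(2 x y + y + 3 e^{y}\right)}{2}
This is exactly the given right-hand side, so u is a solution.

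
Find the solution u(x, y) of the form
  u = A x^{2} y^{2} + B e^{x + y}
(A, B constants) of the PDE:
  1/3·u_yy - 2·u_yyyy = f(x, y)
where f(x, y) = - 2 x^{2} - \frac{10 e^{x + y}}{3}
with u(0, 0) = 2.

Substitute the ansatz u = A x^{2} y^{2} + B e^{x + y} into the left-hand side.
Derivatives of the ansatz:
  u_yy = 2 A x^{2} + B e^{x} e^{y}
  u_yyyy = B e^{x} e^{y}
Term by term:
  1/3·u_yy = \frac{2 A x^{2}}{3} + \frac{B e^{x} e^{y}}{3}
  -2·u_yyyy = - 2 B e^{x} e^{y}
So the left-hand side equals
  \frac{2 A x^{2}}{3} - \frac{5 B e^{x} e^{y}}{3}
This must equal f(x, y) identically; expanded, f = - 2 x^{2} - \frac{10 e^{x} e^{y}}{3}.
Matching coefficients of the independent functions:
  [x^{2}]:  \frac{2 A}{3} = -2
  [e^{x} e^{y}]:  - \frac{5 B}{3} = - \frac{10}{3}
Solving: A = -3, B = 2.
Check against the point condition:
  u(0, 0) = 2  ⟹  B = 2  ✓
Hence u(x, y) = - 3 x^{2} y^{2} + 2 e^{x + y}.

Answer: u(x, y) = - 3 x^{2} y^{2} + 2 e^{x + y}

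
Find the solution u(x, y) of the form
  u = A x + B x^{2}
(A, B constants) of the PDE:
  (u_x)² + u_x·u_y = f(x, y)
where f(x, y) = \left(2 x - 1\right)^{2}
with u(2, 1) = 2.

Answer: u(x, y) = x^{2} - x

Derivation:
Substitute the ansatz u = A x + B x^{2} into the left-hand side.
Derivatives of the ansatz:
  u_x = A + 2 B x
  u_y = 0
Term by term:
  (u_x)² = A^{2} + 4 A B x + 4 B^{2} x^{2}
  u_x·u_y = 0
So the left-hand side equals
  A^{2} + 4 A B x + 4 B^{2} x^{2}
This must equal f(x, y) identically; expanded, f = 4 x^{2} - 4 x + 1.
Matching coefficients of the independent functions:
  [constant term]:  A^{2} = 1
  [x]:  4 A B = -4
  [x^{2}]:  4 B^{2} = 4
These equations allow (A, B) = (-1, 1) or (1, -1).
Impose the point condition(s):
  u(2, 1) = 2  ⟹  2 A + 4 B = 2
Only A = -1, B = 1 satisfies everything.
Hence u(x, y) = x^{2} - x.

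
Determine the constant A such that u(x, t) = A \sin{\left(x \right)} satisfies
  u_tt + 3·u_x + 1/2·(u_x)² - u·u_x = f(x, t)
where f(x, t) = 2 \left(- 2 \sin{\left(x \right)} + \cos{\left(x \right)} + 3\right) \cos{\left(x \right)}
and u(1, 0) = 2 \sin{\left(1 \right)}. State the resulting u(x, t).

Substitute the ansatz u = A \sin{\left(x \right)} into the left-hand side.
Derivatives of the ansatz:
  u_tt = 0
  u_x = A \cos{\left(x \right)}
Term by term:
  u_tt = 0
  3·u_x = 3 A \cos{\left(x \right)}
  1/2·(u_x)² = \frac{A^{2} \cos^{2}{\left(x \right)}}{2}
  -u·u_x = - A^{2} \sin{\left(x \right)} \cos{\left(x \right)}
So the left-hand side equals
  - A^{2} \sin{\left(x \right)} \cos{\left(x \right)} + \frac{A^{2} \cos^{2}{\left(x \right)}}{2} + 3 A \cos{\left(x \right)}
This must equal f(x, t) identically; expanded, f = - 4 \sin{\left(x \right)} \cos{\left(x \right)} + 2 \cos^{2}{\left(x \right)} + 6 \cos{\left(x \right)}.
Matching coefficients of the independent functions:
  [\sin{\left(x \right)} \cos{\left(x \right)}]:  - A^{2} = -4
  [\cos{\left(x \right)}]:  3 A = 6
  [\cos^{2}{\left(x \right)}]:  \frac{A^{2}}{2} = 2
Solving: A = 2.
Check against the point condition:
  u(1, 0) = 2 \sin{\left(1 \right)}  ⟹  A \sin{\left(1 \right)} = 2 \sin{\left(1 \right)}  ✓
Hence u(x, t) = 2 \sin{\left(x \right)}.

Answer: u(x, t) = 2 \sin{\left(x \right)}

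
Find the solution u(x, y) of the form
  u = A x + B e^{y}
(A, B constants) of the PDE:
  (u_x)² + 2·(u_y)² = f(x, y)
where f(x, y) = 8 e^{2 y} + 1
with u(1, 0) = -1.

Answer: u(x, y) = x - 2 e^{y}

Derivation:
Substitute the ansatz u = A x + B e^{y} into the left-hand side.
Derivatives of the ansatz:
  u_x = A
  u_y = B e^{y}
Term by term:
  (u_x)² = A^{2}
  2·(u_y)² = 2 B^{2} e^{2 y}
So the left-hand side equals
  A^{2} + 2 B^{2} e^{2 y}
This must equal f(x, y) = 8 e^{2 y} + 1 identically.
Matching coefficients of the independent functions:
  [constant term]:  A^{2} = 1
  [e^{2 y}]:  2 B^{2} = 8
These equations allow (A, B) = (-1, -2) or (-1, 2) or (1, -2) or (1, 2).
Impose the point condition(s):
  u(1, 0) = -1  ⟹  A + B = -1
Only A = 1, B = -2 satisfies everything.
Hence u(x, y) = x - 2 e^{y}.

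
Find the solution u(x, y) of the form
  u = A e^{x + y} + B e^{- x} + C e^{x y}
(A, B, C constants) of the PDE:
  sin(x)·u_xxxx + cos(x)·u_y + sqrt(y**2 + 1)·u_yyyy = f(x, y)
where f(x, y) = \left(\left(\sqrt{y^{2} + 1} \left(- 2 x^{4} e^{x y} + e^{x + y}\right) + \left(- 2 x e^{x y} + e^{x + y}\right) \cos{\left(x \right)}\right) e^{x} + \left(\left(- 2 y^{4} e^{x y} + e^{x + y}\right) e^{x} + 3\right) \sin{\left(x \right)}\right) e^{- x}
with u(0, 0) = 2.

Answer: u(x, y) = - 2 e^{x y} + e^{x + y} + 3 e^{- x}

Derivation:
Substitute the ansatz u = A e^{x + y} + B e^{- x} + C e^{x y} into the left-hand side.
Derivatives of the ansatz:
  u_xxxx = A e^{x} e^{y} + B e^{- x} + C y^{4} e^{x y}
  u_y = A e^{x} e^{y} + C x e^{x y}
  u_yyyy = A e^{x} e^{y} + C x^{4} e^{x y}
Term by term:
  sin(x)·u_xxxx = A e^{x} e^{y} \sin{\left(x \right)} + B e^{- x} \sin{\left(x \right)} + C y^{4} e^{x y} \sin{\left(x \right)}
  cos(x)·u_y = A e^{x} e^{y} \cos{\left(x \right)} + C x e^{x y} \cos{\left(x \right)}
  sqrt(y**2 + 1)·u_yyyy = A \sqrt{y^{2} + 1} e^{x} e^{y} + C x^{4} \sqrt{y^{2} + 1} e^{x y}
So the left-hand side equals
  A \sqrt{y^{2} + 1} e^{x} e^{y} + A e^{x} e^{y} \sin{\left(x \right)} + A e^{x} e^{y} \cos{\left(x \right)} + B e^{- x} \sin{\left(x \right)} + C x^{4} \sqrt{y^{2} + 1} e^{x y} + C x e^{x y} \cos{\left(x \right)} + C y^{4} e^{x y} \sin{\left(x \right)}
This must equal f(x, y) identically; expanded, f = - 2 x^{4} \sqrt{y^{2} + 1} e^{x y} - 2 x e^{x y} \cos{\left(x \right)} - 2 y^{4} e^{x y} \sin{\left(x \right)} + \sqrt{y^{2} + 1} e^{x} e^{y} + e^{x} e^{y} \sin{\left(x \right)} + e^{x} e^{y} \cos{\left(x \right)} + 3 e^{- x} \sin{\left(x \right)}.
Matching coefficients of the independent functions:
  [e^{- x} \sin{\left(x \right)}]:  B = 3
  [x e^{x y} \cos{\left(x \right)}, x^{4} \sqrt{y^{2} + 1} e^{x y}, y^{4} e^{x y} \sin{\left(x \right)}]:  C = -2
  [\sqrt{y^{2} + 1} e^{x} e^{y}, e^{x} e^{y} \sin{\left(x \right)}, e^{x} e^{y} \cos{\left(x \right)}]:  A = 1
Solving: A = 1, B = 3, C = -2.
Check against the point condition:
  u(0, 0) = 2  ⟹  A + B + C = 2  ✓
Hence u(x, y) = - 2 e^{x y} + e^{x + y} + 3 e^{- x}.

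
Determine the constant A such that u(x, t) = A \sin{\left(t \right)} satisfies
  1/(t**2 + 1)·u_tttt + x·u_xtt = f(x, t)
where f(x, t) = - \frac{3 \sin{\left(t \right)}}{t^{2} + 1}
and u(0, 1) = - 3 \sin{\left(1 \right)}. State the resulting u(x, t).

Substitute the ansatz u = A \sin{\left(t \right)} into the left-hand side.
Derivatives of the ansatz:
  u_tttt = A \sin{\left(t \right)}
  u_xtt = 0
Term by term:
  1/(t**2 + 1)·u_tttt = \frac{A \sin{\left(t \right)}}{t^{2} + 1}
  x·u_xtt = 0
So the left-hand side equals
  \frac{A \sin{\left(t \right)}}{t^{2} + 1}
This must equal f(x, t) = - \frac{3 \sin{\left(t \right)}}{t^{2} + 1} identically.
Matching coefficients of the independent functions:
  [\frac{\sin{\left(t \right)}}{t^{2} + 1}]:  A = -3
Solving: A = -3.
Check against the point condition:
  u(0, 1) = - 3 \sin{\left(1 \right)}  ⟹  A \sin{\left(1 \right)} = - 3 \sin{\left(1 \right)}  ✓
Hence u(x, t) = - 3 \sin{\left(t \right)}.

Answer: u(x, t) = - 3 \sin{\left(t \right)}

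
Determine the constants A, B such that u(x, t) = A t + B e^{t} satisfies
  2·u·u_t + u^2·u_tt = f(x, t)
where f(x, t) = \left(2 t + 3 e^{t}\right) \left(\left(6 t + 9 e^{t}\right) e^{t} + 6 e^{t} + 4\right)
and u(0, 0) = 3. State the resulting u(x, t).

Answer: u(x, t) = 2 t + 3 e^{t}

Derivation:
Substitute the ansatz u = A t + B e^{t} into the left-hand side.
Derivatives of the ansatz:
  u_t = A + B e^{t}
  u_tt = B e^{t}
Term by term:
  2·u·u_t = 2 A^{2} t + 2 A B t e^{t} + 2 A B e^{t} + 2 B^{2} e^{2 t}
  u^2·u_tt = A^{2} B t^{2} e^{t} + 2 A B^{2} t e^{2 t} + B^{3} e^{3 t}
So the left-hand side equals
  A^{2} B t^{2} e^{t} + 2 A^{2} t + 2 A B^{2} t e^{2 t} + 2 A B t e^{t} + 2 A B e^{t} + B^{3} e^{3 t} + 2 B^{2} e^{2 t}
This must equal f(x, t) identically; expanded, f = 12 t^{2} e^{t} + 36 t e^{2 t} + 12 t e^{t} + 8 t + 27 e^{3 t} + 18 e^{2 t} + 12 e^{t}.
Matching coefficients of the independent functions:
  [t]:  2 A^{2} = 8
  [t e^{t}, e^{t}]:  2 A B = 12
  [t e^{2 t}]:  2 A B^{2} = 36
  [t^{2} e^{t}]:  A^{2} B = 12
  [e^{2 t}]:  2 B^{2} = 18
  [e^{3 t}]:  B^{3} = 27
Solving: A = 2, B = 3.
Check against the point condition:
  u(0, 0) = 3  ⟹  B = 3  ✓
Hence u(x, t) = 2 t + 3 e^{t}.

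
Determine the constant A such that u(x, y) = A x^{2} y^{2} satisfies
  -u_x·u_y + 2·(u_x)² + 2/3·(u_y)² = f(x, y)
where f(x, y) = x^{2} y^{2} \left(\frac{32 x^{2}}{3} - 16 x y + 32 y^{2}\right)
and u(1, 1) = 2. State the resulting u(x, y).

Answer: u(x, y) = 2 x^{2} y^{2}

Derivation:
Substitute the ansatz u = A x^{2} y^{2} into the left-hand side.
Derivatives of the ansatz:
  u_x = 2 A x y^{2}
  u_y = 2 A x^{2} y
Term by term:
  -u_x·u_y = - 4 A^{2} x^{3} y^{3}
  2·(u_x)² = 8 A^{2} x^{2} y^{4}
  2/3·(u_y)² = \frac{8 A^{2} x^{4} y^{2}}{3}
So the left-hand side equals
  \frac{8 A^{2} x^{4} y^{2}}{3} - 4 A^{2} x^{3} y^{3} + 8 A^{2} x^{2} y^{4}
This must equal f(x, y) identically; expanded, f = \frac{32 x^{4} y^{2}}{3} - 16 x^{3} y^{3} + 32 x^{2} y^{4}.
Matching coefficients of the independent functions:
  [x^{2} y^{4}]:  8 A^{2} = 32
  [x^{3} y^{3}]:  - 4 A^{2} = -16
  [x^{4} y^{2}]:  \frac{8 A^{2}}{3} = \frac{32}{3}
These equations allow (A) = (-2) or (2).
Impose the point condition(s):
  u(1, 1) = 2  ⟹  A = 2
Only A = 2 satisfies everything.
Hence u(x, y) = 2 x^{2} y^{2}.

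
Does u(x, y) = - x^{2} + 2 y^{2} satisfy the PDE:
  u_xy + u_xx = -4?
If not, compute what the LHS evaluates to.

Evaluate each term of the left-hand side for u = - x^{2} + 2 y^{2}.
Derivatives:
  u_xy = 0
  u_xx = -2
Terms:
  u_xy = 0
  u_xx = -2
Sum: LHS = -2
Given right-hand side: -4. Difference LHS − RHS = 2 ≠ 0, so u is not a solution.

Answer: No, the LHS evaluates to -2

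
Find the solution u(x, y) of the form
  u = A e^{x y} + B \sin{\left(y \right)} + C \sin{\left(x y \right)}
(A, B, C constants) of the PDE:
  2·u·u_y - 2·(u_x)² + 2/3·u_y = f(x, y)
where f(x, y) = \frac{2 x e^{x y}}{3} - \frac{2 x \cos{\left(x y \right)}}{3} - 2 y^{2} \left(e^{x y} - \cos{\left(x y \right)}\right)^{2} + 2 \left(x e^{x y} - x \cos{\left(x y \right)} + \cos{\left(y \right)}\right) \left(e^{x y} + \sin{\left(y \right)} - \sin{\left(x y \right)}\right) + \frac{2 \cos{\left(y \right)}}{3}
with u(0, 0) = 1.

Substitute the ansatz u = A e^{x y} + B \sin{\left(y \right)} + C \sin{\left(x y \right)} into the left-hand side.
Derivatives of the ansatz:
  u_y = A x e^{x y} + B \cos{\left(y \right)} + C x \cos{\left(x y \right)}
  u_x = A y e^{x y} + C y \cos{\left(x y \right)}
Term by term:
  2·u·u_y = 2 A^{2} x e^{2 x y} + 2 A B x e^{x y} \sin{\left(y \right)} + 2 A B e^{x y} \cos{\left(y \right)} + 2 A C x e^{x y} \sin{\left(x y \right)} + 2 A C x e^{x y} \cos{\left(x y \right)} + 2 B^{2} \sin{\left(y \right)} \cos{\left(y \right)} + 2 B C x \sin{\left(y \right)} \cos{\left(x y \right)} + 2 B C \sin{\left(x y \right)} \cos{\left(y \right)} + 2 C^{2} x \sin{\left(x y \right)} \cos{\left(x y \right)}
  -2·(u_x)² = - 2 A^{2} y^{2} e^{2 x y} - 4 A C y^{2} e^{x y} \cos{\left(x y \right)} - 2 C^{2} y^{2} \cos^{2}{\left(x y \right)}
  2/3·u_y = \frac{2 A x e^{x y}}{3} + \frac{2 B \cos{\left(y \right)}}{3} + \frac{2 C x \cos{\left(x y \right)}}{3}
So the left-hand side equals
  2 A^{2} x e^{2 x y} - 2 A^{2} y^{2} e^{2 x y} + 2 A B x e^{x y} \sin{\left(y \right)} + 2 A B e^{x y} \cos{\left(y \right)} + 2 A C x e^{x y} \sin{\left(x y \right)} + 2 A C x e^{x y} \cos{\left(x y \right)} - 4 A C y^{2} e^{x y} \cos{\left(x y \right)} + \frac{2 A x e^{x y}}{3} + 2 B^{2} \sin{\left(y \right)} \cos{\left(y \right)} + 2 B C x \sin{\left(y \right)} \cos{\left(x y \right)} + 2 B C \sin{\left(x y \right)} \cos{\left(y \right)} + \frac{2 B \cos{\left(y \right)}}{3} + 2 C^{2} x \sin{\left(x y \right)} \cos{\left(x y \right)} - 2 C^{2} y^{2} \cos^{2}{\left(x y \right)} + \frac{2 C x \cos{\left(x y \right)}}{3}
This must equal f(x, y) identically; expanded, f = 2 x e^{2 x y} + 2 x e^{x y} \sin{\left(y \right)} - 2 x e^{x y} \sin{\left(x y \right)} - 2 x e^{x y} \cos{\left(x y \right)} + \frac{2 x e^{x y}}{3} - 2 x \sin{\left(y \right)} \cos{\left(x y \right)} + 2 x \sin{\left(x y \right)} \cos{\left(x y \right)} - \frac{2 x \cos{\left(x y \right)}}{3} - 2 y^{2} e^{2 x y} + 4 y^{2} e^{x y} \cos{\left(x y \right)} - 2 y^{2} \cos^{2}{\left(x y \right)} + 2 e^{x y} \cos{\left(y \right)} + 2 \sin{\left(y \right)} \cos{\left(y \right)} - 2 \sin{\left(x y \right)} \cos{\left(y \right)} + \frac{2 \cos{\left(y \right)}}{3}.
Matching coefficients of the independent functions:
(each divided by its leading coefficient; functions giving the same equation are listed together)
  [x e^{x y}]:  A - 1 = 0
  [x e^{2 x y}, y^{2} e^{2 x y}]:  A^{2} - 1 = 0
  [x \cos{\left(x y \right)}]:  C + 1 = 0
  [y^{2} \cos^{2}{\left(x y \right)}, x \sin{\left(x y \right)} \cos{\left(x y \right)}]:  C^{2} - 1 = 0
  [e^{x y} \cos{\left(y \right)}, x e^{x y} \sin{\left(y \right)}]:  A B - 1 = 0
  [\sin{\left(y \right)} \cos{\left(y \right)}]:  B^{2} - 1 = 0
  [\sin{\left(x y \right)} \cos{\left(y \right)}, x \sin{\left(y \right)} \cos{\left(x y \right)}]:  B C + 1 = 0
  [x e^{x y} \sin{\left(x y \right)}, x e^{x y} \cos{\left(x y \right)}, y^{2} e^{x y} \cos{\left(x y \right)}]:  A C + 1 = 0
  [\cos{\left(y \right)}]:  B - 1 = 0
Solving: A = 1, B = 1, C = -1.
Check against the point condition:
  u(0, 0) = 1  ⟹  A = 1  ✓
Hence u(x, y) = e^{x y} + \sin{\left(y \right)} - \sin{\left(x y \right)}.

Answer: u(x, y) = e^{x y} + \sin{\left(y \right)} - \sin{\left(x y \right)}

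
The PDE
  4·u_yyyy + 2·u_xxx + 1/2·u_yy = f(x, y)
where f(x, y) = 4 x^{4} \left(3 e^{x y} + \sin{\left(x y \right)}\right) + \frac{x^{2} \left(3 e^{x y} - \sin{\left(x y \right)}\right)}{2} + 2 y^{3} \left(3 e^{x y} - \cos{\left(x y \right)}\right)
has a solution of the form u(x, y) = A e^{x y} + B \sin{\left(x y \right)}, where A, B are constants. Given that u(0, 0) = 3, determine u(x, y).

Answer: u(x, y) = 3 e^{x y} + \sin{\left(x y \right)}

Derivation:
Substitute the ansatz u = A e^{x y} + B \sin{\left(x y \right)} into the left-hand side.
Derivatives of the ansatz:
  u_yyyy = A x^{4} e^{x y} + B x^{4} \sin{\left(x y \right)}
  u_xxx = A y^{3} e^{x y} - B y^{3} \cos{\left(x y \right)}
  u_yy = A x^{2} e^{x y} - B x^{2} \sin{\left(x y \right)}
Term by term:
  4·u_yyyy = 4 A x^{4} e^{x y} + 4 B x^{4} \sin{\left(x y \right)}
  2·u_xxx = 2 A y^{3} e^{x y} - 2 B y^{3} \cos{\left(x y \right)}
  1/2·u_yy = \frac{A x^{2} e^{x y}}{2} - \frac{B x^{2} \sin{\left(x y \right)}}{2}
So the left-hand side equals
  4 A x^{4} e^{x y} + \frac{A x^{2} e^{x y}}{2} + 2 A y^{3} e^{x y} + 4 B x^{4} \sin{\left(x y \right)} - \frac{B x^{2} \sin{\left(x y \right)}}{2} - 2 B y^{3} \cos{\left(x y \right)}
This must equal f(x, y) identically; expanded, f = 12 x^{4} e^{x y} + 4 x^{4} \sin{\left(x y \right)} + \frac{3 x^{2} e^{x y}}{2} - \frac{x^{2} \sin{\left(x y \right)}}{2} + 6 y^{3} e^{x y} - 2 y^{3} \cos{\left(x y \right)}.
Matching coefficients of the independent functions:
  [x^{2} e^{x y}]:  \frac{A}{2} = \frac{3}{2}
  [x^{2} \sin{\left(x y \right)}]:  - \frac{B}{2} = - \frac{1}{2}
  [x^{4} e^{x y}]:  4 A = 12
  [x^{4} \sin{\left(x y \right)}]:  4 B = 4
  [y^{3} e^{x y}]:  2 A = 6
  [y^{3} \cos{\left(x y \right)}]:  - 2 B = -2
Solving: A = 3, B = 1.
Check against the point condition:
  u(0, 0) = 3  ⟹  A = 3  ✓
Hence u(x, y) = 3 e^{x y} + \sin{\left(x y \right)}.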